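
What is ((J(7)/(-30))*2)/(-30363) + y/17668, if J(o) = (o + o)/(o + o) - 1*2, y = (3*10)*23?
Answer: 157119691/4023401130 ≈ 0.039051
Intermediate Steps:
y = 690 (y = 30*23 = 690)
J(o) = -1 (J(o) = (2*o)/((2*o)) - 2 = (2*o)*(1/(2*o)) - 2 = 1 - 2 = -1)
((J(7)/(-30))*2)/(-30363) + y/17668 = (-1/(-30)*2)/(-30363) + 690/17668 = (-1*(-1/30)*2)*(-1/30363) + 690*(1/17668) = ((1/30)*2)*(-1/30363) + 345/8834 = (1/15)*(-1/30363) + 345/8834 = -1/455445 + 345/8834 = 157119691/4023401130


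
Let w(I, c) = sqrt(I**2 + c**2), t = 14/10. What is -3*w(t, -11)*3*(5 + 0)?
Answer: -9*sqrt(3074) ≈ -498.99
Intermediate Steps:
t = 7/5 (t = 14*(1/10) = 7/5 ≈ 1.4000)
-3*w(t, -11)*3*(5 + 0) = -3*sqrt((7/5)**2 + (-11)**2)*3*(5 + 0) = -3*sqrt(49/25 + 121)*3*5 = -3*sqrt(3074/25)*15 = -3*sqrt(3074)/5*15 = -9*sqrt(3074)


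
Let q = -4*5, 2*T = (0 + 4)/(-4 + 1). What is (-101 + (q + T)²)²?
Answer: 8614225/81 ≈ 1.0635e+5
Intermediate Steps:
T = -⅔ (T = ((0 + 4)/(-4 + 1))/2 = (4/(-3))/2 = (4*(-⅓))/2 = (½)*(-4/3) = -⅔ ≈ -0.66667)
q = -20
(-101 + (q + T)²)² = (-101 + (-20 - ⅔)²)² = (-101 + (-62/3)²)² = (-101 + 3844/9)² = (2935/9)² = 8614225/81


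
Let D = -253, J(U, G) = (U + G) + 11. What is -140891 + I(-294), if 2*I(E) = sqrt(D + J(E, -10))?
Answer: -140891 + I*sqrt(546)/2 ≈ -1.4089e+5 + 11.683*I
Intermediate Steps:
J(U, G) = 11 + G + U (J(U, G) = (G + U) + 11 = 11 + G + U)
I(E) = sqrt(-252 + E)/2 (I(E) = sqrt(-253 + (11 - 10 + E))/2 = sqrt(-253 + (1 + E))/2 = sqrt(-252 + E)/2)
-140891 + I(-294) = -140891 + sqrt(-252 - 294)/2 = -140891 + sqrt(-546)/2 = -140891 + (I*sqrt(546))/2 = -140891 + I*sqrt(546)/2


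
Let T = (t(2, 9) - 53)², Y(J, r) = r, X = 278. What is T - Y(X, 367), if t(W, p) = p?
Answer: 1569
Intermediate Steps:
T = 1936 (T = (9 - 53)² = (-44)² = 1936)
T - Y(X, 367) = 1936 - 1*367 = 1936 - 367 = 1569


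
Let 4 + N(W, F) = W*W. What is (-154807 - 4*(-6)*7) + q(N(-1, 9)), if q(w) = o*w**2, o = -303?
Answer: -157366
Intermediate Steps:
N(W, F) = -4 + W**2 (N(W, F) = -4 + W*W = -4 + W**2)
q(w) = -303*w**2
(-154807 - 4*(-6)*7) + q(N(-1, 9)) = (-154807 - 4*(-6)*7) - 303*(-4 + (-1)**2)**2 = (-154807 + 24*7) - 303*(-4 + 1)**2 = (-154807 + 168) - 303*(-3)**2 = -154639 - 303*9 = -154639 - 2727 = -157366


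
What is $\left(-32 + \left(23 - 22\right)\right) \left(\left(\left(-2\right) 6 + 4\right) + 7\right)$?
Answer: $31$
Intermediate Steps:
$\left(-32 + \left(23 - 22\right)\right) \left(\left(\left(-2\right) 6 + 4\right) + 7\right) = \left(-32 + 1\right) \left(\left(-12 + 4\right) + 7\right) = - 31 \left(-8 + 7\right) = \left(-31\right) \left(-1\right) = 31$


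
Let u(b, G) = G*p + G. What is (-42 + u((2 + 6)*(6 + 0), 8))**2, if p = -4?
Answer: 4356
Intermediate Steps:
u(b, G) = -3*G (u(b, G) = G*(-4) + G = -4*G + G = -3*G)
(-42 + u((2 + 6)*(6 + 0), 8))**2 = (-42 - 3*8)**2 = (-42 - 24)**2 = (-66)**2 = 4356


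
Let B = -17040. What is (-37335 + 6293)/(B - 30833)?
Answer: 31042/47873 ≈ 0.64842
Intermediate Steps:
(-37335 + 6293)/(B - 30833) = (-37335 + 6293)/(-17040 - 30833) = -31042/(-47873) = -31042*(-1/47873) = 31042/47873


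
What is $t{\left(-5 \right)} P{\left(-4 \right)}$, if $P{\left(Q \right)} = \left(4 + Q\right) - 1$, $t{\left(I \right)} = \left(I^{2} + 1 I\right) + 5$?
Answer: $-25$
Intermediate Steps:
$t{\left(I \right)} = 5 + I + I^{2}$ ($t{\left(I \right)} = \left(I^{2} + I\right) + 5 = \left(I + I^{2}\right) + 5 = 5 + I + I^{2}$)
$P{\left(Q \right)} = 3 + Q$ ($P{\left(Q \right)} = \left(4 + Q\right) + \left(-3 + 2\right) = \left(4 + Q\right) - 1 = 3 + Q$)
$t{\left(-5 \right)} P{\left(-4 \right)} = \left(5 - 5 + \left(-5\right)^{2}\right) \left(3 - 4\right) = \left(5 - 5 + 25\right) \left(-1\right) = 25 \left(-1\right) = -25$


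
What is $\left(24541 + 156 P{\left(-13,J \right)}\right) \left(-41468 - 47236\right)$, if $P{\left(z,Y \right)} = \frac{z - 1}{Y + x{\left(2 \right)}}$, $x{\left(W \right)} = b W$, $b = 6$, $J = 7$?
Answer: $- \frac{41167082880}{19} \approx -2.1667 \cdot 10^{9}$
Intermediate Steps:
$x{\left(W \right)} = 6 W$
$P{\left(z,Y \right)} = \frac{-1 + z}{12 + Y}$ ($P{\left(z,Y \right)} = \frac{z - 1}{Y + 6 \cdot 2} = \frac{-1 + z}{Y + 12} = \frac{-1 + z}{12 + Y}$)
$\left(24541 + 156 P{\left(-13,J \right)}\right) \left(-41468 - 47236\right) = \left(24541 + 156 \frac{-1 - 13}{12 + 7}\right) \left(-41468 - 47236\right) = \left(24541 + 156 \cdot \frac{1}{19} \left(-14\right)\right) \left(-88704\right) = \left(24541 + 156 \left(- \frac{14}{19}\right)\right) \left(-88704\right) = \left(24541 - \frac{2184}{19}\right) \left(-88704\right) = \frac{464095}{19} \left(-88704\right) = - \frac{41167082880}{19}$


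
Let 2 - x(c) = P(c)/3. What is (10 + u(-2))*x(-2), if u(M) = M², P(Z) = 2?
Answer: 56/3 ≈ 18.667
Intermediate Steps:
x(c) = 4/3 (x(c) = 2 - 2/3 = 2 - 1*⅔ = 2 - ⅔ = 4/3)
(10 + u(-2))*x(-2) = (10 + (-2)²)*(4/3) = (10 + 4)*(4/3) = 14*(4/3) = 56/3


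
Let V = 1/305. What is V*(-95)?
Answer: -19/61 ≈ -0.31148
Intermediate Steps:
V = 1/305 ≈ 0.0032787
V*(-95) = (1/305)*(-95) = -19/61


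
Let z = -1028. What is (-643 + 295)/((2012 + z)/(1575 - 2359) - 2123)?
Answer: 34104/208177 ≈ 0.16382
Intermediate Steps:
(-643 + 295)/((2012 + z)/(1575 - 2359) - 2123) = (-643 + 295)/((2012 - 1028)/(1575 - 2359) - 2123) = -348/(984/(-784) - 2123) = -348/(984*(-1/784) - 2123) = -348/(-123/98 - 2123) = -348/(-208177/98) = -348*(-98/208177) = 34104/208177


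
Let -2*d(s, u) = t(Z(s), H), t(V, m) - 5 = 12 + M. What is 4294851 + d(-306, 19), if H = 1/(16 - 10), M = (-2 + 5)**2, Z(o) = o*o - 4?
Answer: 4294838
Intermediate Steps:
Z(o) = -4 + o**2 (Z(o) = o**2 - 4 = -4 + o**2)
M = 9 (M = 3**2 = 9)
H = 1/6 ≈ 0.16667
t(V, m) = 26 (t(V, m) = 5 + (12 + 9) = 5 + 21 = 26)
d(s, u) = -13 (d(s, u) = -1/2*26 = -13)
4294851 + d(-306, 19) = 4294851 - 13 = 4294838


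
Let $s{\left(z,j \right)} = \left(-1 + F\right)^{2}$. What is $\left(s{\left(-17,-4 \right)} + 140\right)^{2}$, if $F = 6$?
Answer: $27225$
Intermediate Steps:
$s{\left(z,j \right)} = 25$ ($s{\left(z,j \right)} = \left(-1 + 6\right)^{2} = 5^{2} = 25$)
$\left(s{\left(-17,-4 \right)} + 140\right)^{2} = \left(25 + 140\right)^{2} = 165^{2} = 27225$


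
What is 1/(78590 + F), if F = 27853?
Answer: 1/106443 ≈ 9.3947e-6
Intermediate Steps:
1/(78590 + F) = 1/(78590 + 27853) = 1/106443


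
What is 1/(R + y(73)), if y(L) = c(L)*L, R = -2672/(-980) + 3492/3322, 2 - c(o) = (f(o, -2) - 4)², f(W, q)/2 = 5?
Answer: -406945/1008500172 ≈ -0.00040352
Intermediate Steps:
f(W, q) = 10 (f(W, q) = 2*5 = 10)
c(o) = -34 (c(o) = 2 - (10 - 4)² = 2 - 1*6² = 2 - 1*36 = 2 - 36 = -34)
R = 1537318/406945 (R = -2672*(-1/980) + 3492*(1/3322) = 668/245 + 1746/1661 = 1537318/406945 ≈ 3.7777)
y(L) = -34*L
1/(R + y(73)) = 1/(1537318/406945 - 34*73) = 1/(1537318/406945 - 2482) = 1/(-1008500172/406945) = -406945/1008500172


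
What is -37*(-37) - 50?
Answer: 1319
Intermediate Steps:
-37*(-37) - 50 = 1369 - 50 = 1319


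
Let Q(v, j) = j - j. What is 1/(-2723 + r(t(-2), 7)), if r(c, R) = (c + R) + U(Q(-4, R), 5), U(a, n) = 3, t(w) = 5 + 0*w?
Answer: -1/2708 ≈ -0.00036928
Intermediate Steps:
Q(v, j) = 0
t(w) = 5 (t(w) = 5 + 0 = 5)
r(c, R) = 3 + R + c (r(c, R) = (c + R) + 3 = (R + c) + 3 = 3 + R + c)
1/(-2723 + r(t(-2), 7)) = 1/(-2723 + (3 + 7 + 5)) = 1/(-2723 + 15) = 1/(-2708) = -1/2708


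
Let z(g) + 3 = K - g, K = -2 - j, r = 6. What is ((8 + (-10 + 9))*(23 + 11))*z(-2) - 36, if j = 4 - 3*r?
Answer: 2582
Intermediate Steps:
j = -14 (j = 4 - 3*6 = 4 - 18 = -14)
K = 12 (K = -2 - 1*(-14) = -2 + 14 = 12)
z(g) = 9 - g (z(g) = -3 + (12 - g) = 9 - g)
((8 + (-10 + 9))*(23 + 11))*z(-2) - 36 = ((8 + (-10 + 9))*(23 + 11))*(9 - 1*(-2)) - 36 = ((8 - 1)*34)*(9 + 2) - 36 = (7*34)*11 - 36 = 238*11 - 36 = 2618 - 36 = 2582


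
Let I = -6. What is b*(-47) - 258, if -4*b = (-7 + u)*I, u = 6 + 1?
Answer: -258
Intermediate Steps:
u = 7
b = 0 (b = -(-7 + 7)*(-6)/4 = -0*(-6) = -¼*0 = 0)
b*(-47) - 258 = 0*(-47) - 258 = 0 - 258 = -258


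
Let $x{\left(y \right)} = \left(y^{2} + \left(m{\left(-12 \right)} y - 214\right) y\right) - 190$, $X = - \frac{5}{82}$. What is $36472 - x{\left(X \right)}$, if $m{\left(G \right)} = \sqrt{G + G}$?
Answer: $\frac{246427523}{6724} - \frac{25 i \sqrt{6}}{3362} \approx 36649.0 - 0.018215 i$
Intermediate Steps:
$X = - \frac{5}{82}$ ($X = \left(-5\right) \frac{1}{82} = - \frac{5}{82} \approx -0.060976$)
$m{\left(G \right)} = \sqrt{2} \sqrt{G}$ ($m{\left(G \right)} = \sqrt{2 G} = \sqrt{2} \sqrt{G}$)
$x{\left(y \right)} = -190 + y^{2} + y \left(-214 + 2 i y \sqrt{6}\right)$ ($x{\left(y \right)} = \left(y^{2} + \left(\sqrt{2} \sqrt{-12} y - 214\right) y\right) - 190 = \left(y^{2} + \left(\sqrt{2} \cdot 2 i \sqrt{3} y - 214\right) y\right) - 190 = \left(y^{2} + \left(2 i \sqrt{6} y - 214\right) y\right) - 190 = \left(y^{2} + \left(2 i y \sqrt{6} - 214\right) y\right) - 190 = \left(y^{2} + \left(-214 + 2 i y \sqrt{6}\right) y\right) - 190 = \left(y^{2} + y \left(-214 + 2 i y \sqrt{6}\right)\right) - 190 = -190 + y^{2} + y \left(-214 + 2 i y \sqrt{6}\right)$)
$36472 - x{\left(X \right)} = 36472 - \left(-190 + \left(- \frac{5}{82}\right)^{2} - - \frac{535}{41} + 2 i \sqrt{6} \left(- \frac{5}{82}\right)^{2}\right) = 36472 - \left(-190 + \frac{25}{6724} + \frac{535}{41} + 2 i \sqrt{6} \cdot \frac{25}{6724}\right) = 36472 - \left(-190 + \frac{25}{6724} + \frac{535}{41} + \frac{25 i \sqrt{6}}{3362}\right) = 36472 - \left(- \frac{1189795}{6724} + \frac{25 i \sqrt{6}}{3362}\right) = 36472 + \left(\frac{1189795}{6724} - \frac{25 i \sqrt{6}}{3362}\right) = \frac{246427523}{6724} - \frac{25 i \sqrt{6}}{3362}$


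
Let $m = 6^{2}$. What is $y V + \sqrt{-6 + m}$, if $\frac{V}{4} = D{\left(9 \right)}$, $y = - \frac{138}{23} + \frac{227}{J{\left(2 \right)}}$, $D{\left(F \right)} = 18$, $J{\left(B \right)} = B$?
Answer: $7740 + \sqrt{30} \approx 7745.5$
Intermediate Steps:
$m = 36$
$y = \frac{215}{2}$ ($y = - \frac{138}{23} + \frac{227}{2} = \left(-138\right) \frac{1}{23} + 227 \cdot \frac{1}{2} = -6 + \frac{227}{2} = \frac{215}{2} \approx 107.5$)
$V = 72$ ($V = 4 \cdot 18 = 72$)
$y V + \sqrt{-6 + m} = \frac{215}{2} \cdot 72 + \sqrt{-6 + 36} = 7740 + \sqrt{30}$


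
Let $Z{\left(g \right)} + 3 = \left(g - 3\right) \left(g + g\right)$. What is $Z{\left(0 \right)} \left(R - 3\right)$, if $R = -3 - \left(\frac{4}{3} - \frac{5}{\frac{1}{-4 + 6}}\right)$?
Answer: $-8$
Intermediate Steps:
$Z{\left(g \right)} = -3 + 2 g \left(-3 + g\right)$ ($Z{\left(g \right)} = -3 + \left(g - 3\right) \left(g + g\right) = -3 + \left(-3 + g\right) 2 g = -3 + 2 g \left(-3 + g\right)$)
$R = \frac{17}{3}$ ($R = -3 - \left(4 \cdot \frac{1}{3} - \frac{5}{\frac{1}{2}}\right) = -3 - \left(\frac{4}{3} - 5 \frac{1}{\frac{1}{2}}\right) = -3 - \left(\frac{4}{3} - 10\right) = -3 - - \frac{26}{3} = -3 + \frac{26}{3} = \frac{17}{3} \approx 5.6667$)
$Z{\left(0 \right)} \left(R - 3\right) = \left(-3 - 0 + 2 \cdot 0^{2}\right) \left(\frac{17}{3} - 3\right) = \left(-3 + 0 + 2 \cdot 0\right) \frac{8}{3} = \left(-3 + 0 + 0\right) \frac{8}{3} = \left(-3\right) \frac{8}{3} = -8$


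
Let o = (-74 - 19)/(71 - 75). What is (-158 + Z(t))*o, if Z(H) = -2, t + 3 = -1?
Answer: -3720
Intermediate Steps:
t = -4 (t = -3 - 1 = -4)
o = 93/4 (o = -93/(-4) = -93*(-¼) = 93/4 ≈ 23.250)
(-158 + Z(t))*o = (-158 - 2)*(93/4) = -160*93/4 = -3720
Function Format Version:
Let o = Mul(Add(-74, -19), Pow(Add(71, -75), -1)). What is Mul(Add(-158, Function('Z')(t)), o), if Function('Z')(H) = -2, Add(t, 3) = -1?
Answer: -3720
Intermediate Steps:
t = -4 (t = Add(-3, -1) = -4)
o = Rational(93, 4) (o = Mul(-93, Pow(-4, -1)) = Mul(-93, Rational(-1, 4)) = Rational(93, 4) ≈ 23.250)
Mul(Add(-158, Function('Z')(t)), o) = Mul(Add(-158, -2), Rational(93, 4)) = Mul(-160, Rational(93, 4)) = -3720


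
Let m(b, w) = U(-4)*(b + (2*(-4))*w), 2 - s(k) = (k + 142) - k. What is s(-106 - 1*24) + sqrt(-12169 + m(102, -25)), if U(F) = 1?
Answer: -140 + I*sqrt(11867) ≈ -140.0 + 108.94*I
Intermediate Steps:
s(k) = -140 (s(k) = 2 - ((k + 142) - k) = 2 - ((142 + k) - k) = 2 - 1*142 = 2 - 142 = -140)
m(b, w) = b - 8*w (m(b, w) = 1*(b + (2*(-4))*w) = 1*(b - 8*w) = b - 8*w)
s(-106 - 1*24) + sqrt(-12169 + m(102, -25)) = -140 + sqrt(-12169 + (102 - 8*(-25))) = -140 + sqrt(-12169 + (102 + 200)) = -140 + sqrt(-12169 + 302) = -140 + sqrt(-11867) = -140 + I*sqrt(11867)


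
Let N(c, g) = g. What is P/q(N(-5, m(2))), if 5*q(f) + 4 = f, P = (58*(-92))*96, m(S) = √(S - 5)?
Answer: 10245120/19 + 2561280*I*√3/19 ≈ 5.3922e+5 + 2.3349e+5*I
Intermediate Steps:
m(S) = √(-5 + S)
P = -512256 (P = -5336*96 = -512256)
q(f) = -⅘ + f/5
P/q(N(-5, m(2))) = -512256/(-⅘ + √(-5 + 2)/5) = -512256/(-⅘ + √(-3)/5) = -512256/(-⅘ + (I*√3)/5) = -512256/(-⅘ + I*√3/5)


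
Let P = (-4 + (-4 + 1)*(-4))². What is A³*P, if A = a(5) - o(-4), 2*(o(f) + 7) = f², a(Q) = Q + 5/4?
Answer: 9261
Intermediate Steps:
a(Q) = 5/4 + Q (a(Q) = Q + 5*(¼) = Q + 5/4 = 5/4 + Q)
o(f) = -7 + f²/2
A = 21/4 (A = (5/4 + 5) - (-7 + (½)*(-4)²) = 25/4 - (-7 + (½)*16) = 25/4 - (-7 + 8) = 25/4 - 1*1 = 25/4 - 1 = 21/4 ≈ 5.2500)
P = 64 (P = (-4 - 3*(-4))² = (-4 + 12)² = 8² = 64)
A³*P = (21/4)³*64 = (9261/64)*64 = 9261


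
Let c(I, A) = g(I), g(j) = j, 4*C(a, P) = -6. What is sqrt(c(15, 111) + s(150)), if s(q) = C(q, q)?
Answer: 3*sqrt(6)/2 ≈ 3.6742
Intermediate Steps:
C(a, P) = -3/2 (C(a, P) = (1/4)*(-6) = -3/2)
s(q) = -3/2
c(I, A) = I
sqrt(c(15, 111) + s(150)) = sqrt(15 - 3/2) = sqrt(27/2) = 3*sqrt(6)/2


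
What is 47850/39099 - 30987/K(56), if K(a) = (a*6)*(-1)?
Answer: 136404257/1459696 ≈ 93.447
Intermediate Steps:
K(a) = -6*a (K(a) = (6*a)*(-1) = -6*a)
47850/39099 - 30987/K(56) = 47850/39099 - 30987/((-6*56)) = 47850*(1/39099) - 30987/(-336) = 15950/13033 - 30987*(-1/336) = 15950/13033 + 10329/112 = 136404257/1459696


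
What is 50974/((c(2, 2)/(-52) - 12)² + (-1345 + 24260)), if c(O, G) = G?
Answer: 34458424/15588509 ≈ 2.2105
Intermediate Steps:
50974/((c(2, 2)/(-52) - 12)² + (-1345 + 24260)) = 50974/((2/(-52) - 12)² + (-1345 + 24260)) = 50974/((2*(-1/52) - 12)² + 22915) = 50974/((-1/26 - 12)² + 22915) = 50974/((-313/26)² + 22915) = 50974/(97969/676 + 22915) = 50974/(15588509/676) = 50974*(676/15588509) = 34458424/15588509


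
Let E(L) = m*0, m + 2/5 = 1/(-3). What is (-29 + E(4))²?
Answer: 841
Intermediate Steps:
m = -11/15 (m = -⅖ + 1/(-3) = -⅖ + 1*(-⅓) = -⅖ - ⅓ = -11/15 ≈ -0.73333)
E(L) = 0 (E(L) = -11/15*0 = 0)
(-29 + E(4))² = (-29 + 0)² = (-29)² = 841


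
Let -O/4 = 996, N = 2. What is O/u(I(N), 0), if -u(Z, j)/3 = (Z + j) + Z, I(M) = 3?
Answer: 664/3 ≈ 221.33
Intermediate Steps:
O = -3984 (O = -4*996 = -3984)
u(Z, j) = -6*Z - 3*j (u(Z, j) = -3*((Z + j) + Z) = -3*(j + 2*Z) = -6*Z - 3*j)
O/u(I(N), 0) = -3984/(-6*3 - 3*0) = -3984/(-18 + 0) = -3984/(-18) = -3984*(-1/18) = 664/3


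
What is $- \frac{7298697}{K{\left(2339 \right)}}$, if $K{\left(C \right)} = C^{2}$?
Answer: $- \frac{7298697}{5470921} \approx -1.3341$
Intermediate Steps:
$- \frac{7298697}{K{\left(2339 \right)}} = - \frac{7298697}{2339^{2}} = - \frac{7298697}{5470921}$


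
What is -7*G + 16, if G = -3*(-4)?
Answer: -68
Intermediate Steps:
G = 12
-7*G + 16 = -7*12 + 16 = -84 + 16 = -68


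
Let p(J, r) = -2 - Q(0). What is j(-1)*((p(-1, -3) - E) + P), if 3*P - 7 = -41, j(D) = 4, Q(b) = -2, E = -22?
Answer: 128/3 ≈ 42.667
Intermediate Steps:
P = -34/3 (P = 7/3 + (1/3)*(-41) = 7/3 - 41/3 = -34/3 ≈ -11.333)
p(J, r) = 0 (p(J, r) = -2 - 1*(-2) = -2 + 2 = 0)
j(-1)*((p(-1, -3) - E) + P) = 4*((0 - 1*(-22)) - 34/3) = 4*((0 + 22) - 34/3) = 4*(22 - 34/3) = 4*(32/3) = 128/3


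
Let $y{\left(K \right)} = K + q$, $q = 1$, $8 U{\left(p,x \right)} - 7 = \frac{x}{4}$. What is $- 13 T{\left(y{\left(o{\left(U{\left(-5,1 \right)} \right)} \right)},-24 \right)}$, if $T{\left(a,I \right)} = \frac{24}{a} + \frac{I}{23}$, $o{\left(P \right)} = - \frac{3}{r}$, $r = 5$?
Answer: $- \frac{17628}{23} \approx -766.43$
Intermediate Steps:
$U{\left(p,x \right)} = \frac{7}{8} + \frac{x}{32}$ ($U{\left(p,x \right)} = \frac{7}{8} + \frac{x \frac{1}{4}}{8} = \frac{7}{8} + \frac{\frac{1}{4} x}{8} = \frac{7}{8} + \frac{x}{32}$)
$o{\left(P \right)} = - \frac{3}{5}$
$y{\left(K \right)} = 1 + K$ ($y{\left(K \right)} = K + 1 = 1 + K$)
$T{\left(a,I \right)} = \frac{24}{a} + \frac{I}{23}$ ($T{\left(a,I \right)} = \frac{24}{a} + I \frac{1}{23} = \frac{24}{a} + \frac{I}{23}$)
$- 13 T{\left(y{\left(o{\left(U{\left(-5,1 \right)} \right)} \right)},-24 \right)} = - 13 \left(\frac{24}{1 - \frac{3}{5}} + \frac{1}{23} \left(-24\right)\right) = - 13 \left(\frac{24}{\frac{2}{5}} - \frac{24}{23}\right) = - 13 \left(24 \cdot \frac{5}{2} - \frac{24}{23}\right) = - 13 \left(60 - \frac{24}{23}\right) = \left(-13\right) \frac{1356}{23} = - \frac{17628}{23}$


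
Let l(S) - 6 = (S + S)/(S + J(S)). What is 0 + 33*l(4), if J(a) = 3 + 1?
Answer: 231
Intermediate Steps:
J(a) = 4
l(S) = 6 + 2*S/(4 + S) (l(S) = 6 + (S + S)/(S + 4) = 6 + (2*S)/(4 + S) = 6 + 2*S/(4 + S))
0 + 33*l(4) = 0 + 33*(8*(3 + 4)/(4 + 4)) = 0 + 33*(8*7/8) = 0 + 33*(8*(1/8)*7) = 0 + 33*7 = 0 + 231 = 231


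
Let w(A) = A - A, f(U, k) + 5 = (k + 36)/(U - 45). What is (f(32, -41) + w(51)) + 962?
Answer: 12446/13 ≈ 957.38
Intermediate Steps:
f(U, k) = -5 + (36 + k)/(-45 + U) (f(U, k) = -5 + (k + 36)/(U - 45) = -5 + (36 + k)/(-45 + U))
w(A) = 0
(f(32, -41) + w(51)) + 962 = ((261 - 41 - 5*32)/(-45 + 32) + 0) + 962 = ((261 - 41 - 160)/(-13) + 0) + 962 = (-1/13*60 + 0) + 962 = (-60/13 + 0) + 962 = -60/13 + 962 = 12446/13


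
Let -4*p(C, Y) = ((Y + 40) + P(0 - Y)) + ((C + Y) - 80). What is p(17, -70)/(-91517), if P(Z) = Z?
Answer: -93/366068 ≈ -0.00025405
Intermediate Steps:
p(C, Y) = 10 - C/4 - Y/4 (p(C, Y) = -(((Y + 40) + (0 - Y)) + ((C + Y) - 80))/4 = -(((40 + Y) - Y) + (-80 + C + Y))/4 = -(40 + (-80 + C + Y))/4 = -(-40 + C + Y)/4 = 10 - C/4 - Y/4)
p(17, -70)/(-91517) = (10 - 1/4*17 - 1/4*(-70))/(-91517) = (10 - 17/4 + 35/2)*(-1/91517) = (93/4)*(-1/91517) = -93/366068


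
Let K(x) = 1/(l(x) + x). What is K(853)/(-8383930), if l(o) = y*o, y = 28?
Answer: -1/207393276410 ≈ -4.8218e-12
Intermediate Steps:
l(o) = 28*o
K(x) = 1/(29*x) (K(x) = 1/(28*x + x) = 1/(29*x))
K(853)/(-8383930) = ((1/29)/853)/(-8383930) = ((1/29)*(1/853))*(-1/8383930) = (1/24737)*(-1/8383930) = -1/207393276410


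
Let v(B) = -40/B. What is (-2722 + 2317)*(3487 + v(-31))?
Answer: -43795485/31 ≈ -1.4128e+6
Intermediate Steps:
(-2722 + 2317)*(3487 + v(-31)) = (-2722 + 2317)*(3487 - 40/(-31)) = -405*(3487 - 40*(-1/31)) = -405*(3487 + 40/31) = -405*108137/31 = -43795485/31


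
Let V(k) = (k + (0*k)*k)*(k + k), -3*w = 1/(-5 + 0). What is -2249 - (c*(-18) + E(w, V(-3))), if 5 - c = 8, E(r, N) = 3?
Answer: -2306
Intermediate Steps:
w = 1/15 (w = -1/(3*(-5 + 0)) = -⅓/(-5) = -⅓*(-⅕) = 1/15 ≈ 0.066667)
V(k) = 2*k² (V(k) = (k + 0*k)*(2*k) = (k + 0)*(2*k) = k*(2*k) = 2*k²)
c = -3 (c = 5 - 1*8 = 5 - 8 = -3)
-2249 - (c*(-18) + E(w, V(-3))) = -2249 - (-3*(-18) + 3) = -2249 - (54 + 3) = -2249 - 1*57 = -2249 - 57 = -2306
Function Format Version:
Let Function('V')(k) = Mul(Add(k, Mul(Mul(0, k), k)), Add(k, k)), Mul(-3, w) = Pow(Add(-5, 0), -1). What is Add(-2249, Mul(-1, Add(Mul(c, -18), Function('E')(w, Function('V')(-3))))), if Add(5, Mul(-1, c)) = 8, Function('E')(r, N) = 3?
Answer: -2306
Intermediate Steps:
w = Rational(1, 15) (w = Mul(Rational(-1, 3), Pow(Add(-5, 0), -1)) = Mul(Rational(-1, 3), Pow(-5, -1)) = Mul(Rational(-1, 3), Rational(-1, 5)) = Rational(1, 15) ≈ 0.066667)
Function('V')(k) = Mul(2, Pow(k, 2)) (Function('V')(k) = Mul(Add(k, Mul(0, k)), Mul(2, k)) = Mul(Add(k, 0), Mul(2, k)) = Mul(k, Mul(2, k)) = Mul(2, Pow(k, 2)))
c = -3 (c = Add(5, Mul(-1, 8)) = Add(5, -8) = -3)
Add(-2249, Mul(-1, Add(Mul(c, -18), Function('E')(w, Function('V')(-3))))) = Add(-2249, Mul(-1, Add(Mul(-3, -18), 3))) = Add(-2249, Mul(-1, Add(54, 3))) = Add(-2249, Mul(-1, 57)) = Add(-2249, -57) = -2306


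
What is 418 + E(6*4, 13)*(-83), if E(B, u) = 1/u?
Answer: 5351/13 ≈ 411.62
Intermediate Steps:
418 + E(6*4, 13)*(-83) = 418 - 83/13 = 5351/13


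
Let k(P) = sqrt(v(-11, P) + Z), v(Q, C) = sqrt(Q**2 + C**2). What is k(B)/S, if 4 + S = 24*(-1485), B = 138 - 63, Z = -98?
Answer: -I*sqrt(98 - 13*sqrt(34))/35644 ≈ -0.00013218*I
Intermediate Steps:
v(Q, C) = sqrt(C**2 + Q**2)
B = 75
k(P) = sqrt(-98 + sqrt(121 + P**2)) (k(P) = sqrt(sqrt(P**2 + (-11)**2) - 98) = sqrt(sqrt(P**2 + 121) - 98) = sqrt(sqrt(121 + P**2) - 98) = sqrt(-98 + sqrt(121 + P**2)))
S = -35644 (S = -4 + 24*(-1485) = -4 - 35640 = -35644)
k(B)/S = sqrt(-98 + sqrt(121 + 75**2))/(-35644) = sqrt(-98 + sqrt(121 + 5625))*(-1/35644) = sqrt(-98 + sqrt(5746))*(-1/35644) = sqrt(-98 + 13*sqrt(34))*(-1/35644) = -sqrt(-98 + 13*sqrt(34))/35644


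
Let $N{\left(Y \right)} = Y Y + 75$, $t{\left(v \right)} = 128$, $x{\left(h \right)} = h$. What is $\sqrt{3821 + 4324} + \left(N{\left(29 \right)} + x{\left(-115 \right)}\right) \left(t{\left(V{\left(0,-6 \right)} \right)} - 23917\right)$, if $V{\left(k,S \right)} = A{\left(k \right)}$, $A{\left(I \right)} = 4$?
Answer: $-19054989 + 3 \sqrt{905} \approx -1.9055 \cdot 10^{7}$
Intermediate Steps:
$V{\left(k,S \right)} = 4$
$N{\left(Y \right)} = 75 + Y^{2}$ ($N{\left(Y \right)} = Y^{2} + 75 = 75 + Y^{2}$)
$\sqrt{3821 + 4324} + \left(N{\left(29 \right)} + x{\left(-115 \right)}\right) \left(t{\left(V{\left(0,-6 \right)} \right)} - 23917\right) = \sqrt{3821 + 4324} + \left(\left(75 + 29^{2}\right) - 115\right) \left(128 - 23917\right) = \sqrt{8145} + \left(\left(75 + 841\right) - 115\right) \left(-23789\right) = 3 \sqrt{905} + \left(916 - 115\right) \left(-23789\right) = 3 \sqrt{905} + 801 \left(-23789\right) = 3 \sqrt{905} - 19054989 = -19054989 + 3 \sqrt{905}$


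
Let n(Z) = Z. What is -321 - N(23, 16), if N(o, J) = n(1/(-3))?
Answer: -962/3 ≈ -320.67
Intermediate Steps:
N(o, J) = -1/3 (N(o, J) = 1/(-3) = -1/3)
-321 - N(23, 16) = -321 - 1*(-1/3) = -321 + 1/3 = -962/3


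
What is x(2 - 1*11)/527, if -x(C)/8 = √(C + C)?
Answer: -24*I*√2/527 ≈ -0.064404*I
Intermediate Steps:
x(C) = -8*√2*√C (x(C) = -8*√(C + C) = -8*√2*√C)
x(2 - 1*11)/527 = -8*√2*√(2 - 1*11)/527 = -8*√2*√(2 - 11)*(1/527) = -8*√2*√(-9)*(1/527) = -8*√2*3*I*(1/527) = -24*I*√2*(1/527) = -24*I*√2/527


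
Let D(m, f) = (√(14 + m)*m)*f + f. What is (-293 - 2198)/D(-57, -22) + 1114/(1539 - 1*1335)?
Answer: 16153169/2957592 + 2679*I*√43/57992 ≈ 5.4616 + 0.30293*I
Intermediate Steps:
D(m, f) = f + f*m*√(14 + m) (D(m, f) = (m*√(14 + m))*f + f = f*m*√(14 + m) + f = f + f*m*√(14 + m))
(-293 - 2198)/D(-57, -22) + 1114/(1539 - 1*1335) = (-293 - 2198)/((-22*(1 - 57*√(14 - 57)))) + 1114/(1539 - 1*1335) = -2491*(-1/(22*(1 - 57*I*√43))) + 1114/(1539 - 1335) = -2491*(-1/(22*(1 - 57*I*√43))) + 1114/204 = -2491*(-1/(22*(1 - 57*I*√43))) + 1114*(1/204) = -2491/(-22 + 1254*I*√43) + 557/102 = 557/102 - 2491/(-22 + 1254*I*√43)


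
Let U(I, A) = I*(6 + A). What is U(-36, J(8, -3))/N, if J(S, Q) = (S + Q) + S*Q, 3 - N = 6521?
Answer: -234/3259 ≈ -0.071801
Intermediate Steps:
N = -6518 (N = 3 - 1*6521 = 3 - 6521 = -6518)
J(S, Q) = Q + S + Q*S (J(S, Q) = (Q + S) + Q*S = Q + S + Q*S)
U(-36, J(8, -3))/N = -36*(6 + (-3 + 8 - 3*8))/(-6518) = -36*(6 + (-3 + 8 - 24))*(-1/6518) = -36*(6 - 19)*(-1/6518) = -36*(-13)*(-1/6518) = 468*(-1/6518) = -234/3259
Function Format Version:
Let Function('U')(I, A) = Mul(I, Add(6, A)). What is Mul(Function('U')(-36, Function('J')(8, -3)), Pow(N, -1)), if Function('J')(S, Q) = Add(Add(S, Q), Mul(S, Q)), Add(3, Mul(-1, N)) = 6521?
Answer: Rational(-234, 3259) ≈ -0.071801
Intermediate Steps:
N = -6518 (N = Add(3, Mul(-1, 6521)) = Add(3, -6521) = -6518)
Function('J')(S, Q) = Add(Q, S, Mul(Q, S)) (Function('J')(S, Q) = Add(Add(Q, S), Mul(Q, S)) = Add(Q, S, Mul(Q, S)))
Mul(Function('U')(-36, Function('J')(8, -3)), Pow(N, -1)) = Mul(Mul(-36, Add(6, Add(-3, 8, Mul(-3, 8)))), Pow(-6518, -1)) = Mul(Mul(-36, Add(6, Add(-3, 8, -24))), Rational(-1, 6518)) = Mul(Mul(-36, Add(6, -19)), Rational(-1, 6518)) = Mul(Mul(-36, -13), Rational(-1, 6518)) = Mul(468, Rational(-1, 6518)) = Rational(-234, 3259)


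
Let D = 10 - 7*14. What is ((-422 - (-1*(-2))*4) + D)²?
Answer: 268324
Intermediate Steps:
D = -88 (D = 10 - 98 = -88)
((-422 - (-1*(-2))*4) + D)² = ((-422 - (-1*(-2))*4) - 88)² = ((-422 - 2*4) - 88)² = ((-422 - 1*8) - 88)² = ((-422 - 8) - 88)² = (-430 - 88)² = (-518)² = 268324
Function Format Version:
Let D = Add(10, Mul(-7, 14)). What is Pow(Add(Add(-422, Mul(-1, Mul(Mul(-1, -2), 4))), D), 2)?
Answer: 268324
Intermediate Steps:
D = -88 (D = Add(10, -98) = -88)
Pow(Add(Add(-422, Mul(-1, Mul(Mul(-1, -2), 4))), D), 2) = Pow(Add(Add(-422, Mul(-1, Mul(Mul(-1, -2), 4))), -88), 2) = Pow(Add(Add(-422, Mul(-1, Mul(2, 4))), -88), 2) = Pow(Add(Add(-422, Mul(-1, 8)), -88), 2) = Pow(Add(Add(-422, -8), -88), 2) = Pow(Add(-430, -88), 2) = Pow(-518, 2) = 268324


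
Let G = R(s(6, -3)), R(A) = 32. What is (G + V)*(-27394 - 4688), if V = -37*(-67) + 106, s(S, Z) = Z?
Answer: -83958594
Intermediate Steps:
V = 2585 (V = 2479 + 106 = 2585)
G = 32
(G + V)*(-27394 - 4688) = (32 + 2585)*(-27394 - 4688) = 2617*(-32082) = -83958594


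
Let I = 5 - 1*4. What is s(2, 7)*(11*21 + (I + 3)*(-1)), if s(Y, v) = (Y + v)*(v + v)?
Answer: 28602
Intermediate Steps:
I = 1 (I = 5 - 4 = 1)
s(Y, v) = 2*v*(Y + v) (s(Y, v) = (Y + v)*(2*v) = 2*v*(Y + v))
s(2, 7)*(11*21 + (I + 3)*(-1)) = (2*7*(2 + 7))*(11*21 + (1 + 3)*(-1)) = (2*7*9)*(231 + 4*(-1)) = 126*(231 - 4) = 126*227 = 28602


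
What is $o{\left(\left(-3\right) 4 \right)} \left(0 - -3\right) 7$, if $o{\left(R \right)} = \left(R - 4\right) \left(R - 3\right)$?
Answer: $5040$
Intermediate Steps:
$o{\left(R \right)} = \left(-4 + R\right) \left(-3 + R\right)$
$o{\left(\left(-3\right) 4 \right)} \left(0 - -3\right) 7 = \left(12 + \left(\left(-3\right) 4\right)^{2} - 7 \left(\left(-3\right) 4\right)\right) \left(0 - -3\right) 7 = \left(12 + \left(-12\right)^{2} - -84\right) \left(0 + 3\right) 7 = \left(12 + 144 + 84\right) 3 \cdot 7 = 240 \cdot 3 \cdot 7 = 720 \cdot 7 = 5040$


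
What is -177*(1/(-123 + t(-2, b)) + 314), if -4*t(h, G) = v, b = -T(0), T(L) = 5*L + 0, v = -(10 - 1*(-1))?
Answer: -26732310/481 ≈ -55577.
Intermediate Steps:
v = -11 (v = -(10 + 1) = -1*11 = -11)
T(L) = 5*L
b = 0 (b = -5*0 = -1*0 = 0)
t(h, G) = 11/4 (t(h, G) = -1/4*(-11) = 11/4)
-177*(1/(-123 + t(-2, b)) + 314) = -177*(1/(-123 + 11/4) + 314) = -177*(1/(-481/4) + 314) = -177*(-4/481 + 314) = -177*151030/481 = -26732310/481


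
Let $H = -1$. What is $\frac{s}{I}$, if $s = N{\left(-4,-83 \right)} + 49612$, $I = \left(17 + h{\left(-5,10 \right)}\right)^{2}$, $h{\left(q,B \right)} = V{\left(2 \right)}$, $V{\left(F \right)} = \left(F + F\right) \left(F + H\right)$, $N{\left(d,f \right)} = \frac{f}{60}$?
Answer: $\frac{2976637}{26460} \approx 112.5$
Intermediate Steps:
$N{\left(d,f \right)} = \frac{f}{60}$ ($N{\left(d,f \right)} = f \frac{1}{60} = \frac{f}{60}$)
$V{\left(F \right)} = 2 F \left(-1 + F\right)$ ($V{\left(F \right)} = \left(F + F\right) \left(F - 1\right) = 2 F \left(-1 + F\right)$)
$h{\left(q,B \right)} = 4$ ($h{\left(q,B \right)} = 2 \cdot 2 \left(-1 + 2\right) = 2 \cdot 2 \cdot 1 = 4$)
$I = 441$ ($I = \left(17 + 4\right)^{2} = 21^{2} = 441$)
$s = \frac{2976637}{60}$ ($s = \frac{1}{60} \left(-83\right) + 49612 = - \frac{83}{60} + 49612 = \frac{2976637}{60} \approx 49611.0$)
$\frac{s}{I} = \frac{2976637}{60 \cdot 441} = \frac{2976637}{60} \cdot \frac{1}{441} = \frac{2976637}{26460}$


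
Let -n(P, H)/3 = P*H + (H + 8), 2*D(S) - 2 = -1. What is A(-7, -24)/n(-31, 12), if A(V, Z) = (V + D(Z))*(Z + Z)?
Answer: 13/44 ≈ 0.29545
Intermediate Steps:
D(S) = ½ (D(S) = 1 + (½)*(-1) = 1 - ½ = ½)
n(P, H) = -24 - 3*H - 3*H*P (n(P, H) = -3*(P*H + (H + 8)) = -3*(H*P + (8 + H)) = -3*(8 + H + H*P) = -24 - 3*H - 3*H*P)
A(V, Z) = 2*Z*(½ + V) (A(V, Z) = (V + ½)*(Z + Z) = (½ + V)*(2*Z) = 2*Z*(½ + V))
A(-7, -24)/n(-31, 12) = (-24*(1 + 2*(-7)))/(-24 - 3*12 - 3*12*(-31)) = (-24*(1 - 14))/(-24 - 36 + 1116) = -24*(-13)/1056 = 312*(1/1056) = 13/44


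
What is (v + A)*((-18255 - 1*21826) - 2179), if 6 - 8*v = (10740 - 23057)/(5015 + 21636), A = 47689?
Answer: -107423319772275/53302 ≈ -2.0154e+9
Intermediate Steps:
v = 172223/213208 (v = ¾ - (10740 - 23057)/(8*(5015 + 21636)) = ¾ - (-12317)/(8*26651) = ¾ - ⅛*(-12317/26651) = ¾ + 12317/213208 = 172223/213208 ≈ 0.80777)
(v + A)*((-18255 - 1*21826) - 2179) = (172223/213208 + 47689)*((-18255 - 1*21826) - 2179) = 10167848535*((-18255 - 21826) - 2179)/213208 = 10167848535*(-40081 - 2179)/213208 = (10167848535/213208)*(-42260) = -107423319772275/53302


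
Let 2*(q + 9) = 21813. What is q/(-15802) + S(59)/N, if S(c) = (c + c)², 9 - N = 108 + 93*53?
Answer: -137409839/39726228 ≈ -3.4589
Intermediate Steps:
q = 21795/2 (q = -9 + (½)*21813 = -9 + 21813/2 = 21795/2 ≈ 10898.)
N = -5028 (N = 9 - (108 + 93*53) = 9 - (108 + 4929) = 9 - 1*5037 = 9 - 5037 = -5028)
S(c) = 4*c² (S(c) = (2*c)² = 4*c²)
q/(-15802) + S(59)/N = (21795/2)/(-15802) + (4*59²)/(-5028) = (21795/2)*(-1/15802) + (4*3481)*(-1/5028) = -21795/31604 + 13924*(-1/5028) = -21795/31604 - 3481/1257 = -137409839/39726228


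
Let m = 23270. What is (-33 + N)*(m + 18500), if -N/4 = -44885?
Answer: 7498007390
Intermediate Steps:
N = 179540 (N = -4*(-44885) = 179540)
(-33 + N)*(m + 18500) = (-33 + 179540)*(23270 + 18500) = 179507*41770 = 7498007390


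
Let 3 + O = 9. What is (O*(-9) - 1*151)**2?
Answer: 42025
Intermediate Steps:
O = 6 (O = -3 + 9 = 6)
(O*(-9) - 1*151)**2 = (6*(-9) - 1*151)**2 = (-54 - 151)**2 = (-205)**2 = 42025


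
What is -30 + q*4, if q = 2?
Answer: -22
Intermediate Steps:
-30 + q*4 = -30 + 2*4 = -30 + 8 = -22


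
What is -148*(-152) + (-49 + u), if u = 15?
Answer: 22462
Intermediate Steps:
-148*(-152) + (-49 + u) = -148*(-152) + (-49 + 15) = 22496 - 34 = 22462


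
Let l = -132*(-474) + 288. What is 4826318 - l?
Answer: 4763462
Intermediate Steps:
l = 62856 (l = 62568 + 288 = 62856)
4826318 - l = 4826318 - 1*62856 = 4826318 - 62856 = 4763462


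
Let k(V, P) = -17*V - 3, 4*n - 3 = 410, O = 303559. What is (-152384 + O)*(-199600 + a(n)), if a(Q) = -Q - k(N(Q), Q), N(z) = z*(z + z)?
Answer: 196840583425/8 ≈ 2.4605e+10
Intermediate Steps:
n = 413/4 (n = ¾ + (¼)*410 = ¾ + 205/2 = 413/4 ≈ 103.25)
N(z) = 2*z² (N(z) = z*(2*z) = 2*z²)
k(V, P) = -3 - 17*V
a(Q) = 3 - Q + 34*Q² (a(Q) = -Q - (-3 - 34*Q²) = -Q + (3 + 34*Q²) = 3 - Q + 34*Q²)
(-152384 + O)*(-199600 + a(n)) = (-152384 + 303559)*(-199600 + (3 - 1*413/4 + 34*(413/4)²)) = 151175*(-199600 + (3 - 413/4 + 34*(170569/16))) = 151175*(-199600 + (3 - 413/4 + 2899673/8)) = 151175*(-199600 + 2898871/8) = 151175*(1302071/8) = 196840583425/8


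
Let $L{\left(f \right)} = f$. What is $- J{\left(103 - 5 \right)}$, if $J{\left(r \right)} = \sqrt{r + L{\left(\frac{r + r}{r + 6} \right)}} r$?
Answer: $- \frac{343 \sqrt{1378}}{13} \approx -979.43$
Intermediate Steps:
$J{\left(r \right)} = r \sqrt{r + \frac{2 r}{6 + r}}$ ($J{\left(r \right)} = \sqrt{r + \frac{r + r}{r + 6}} r = \sqrt{r + \frac{2 r}{6 + r}} r = r \sqrt{r + \frac{2 r}{6 + r}}$)
$- J{\left(103 - 5 \right)} = - \left(103 - 5\right) \sqrt{\frac{\left(103 - 5\right) \left(8 + \left(103 - 5\right)\right)}{6 + \left(103 - 5\right)}} = - 98 \sqrt{\frac{98 \left(8 + 98\right)}{6 + 98}} = - 98 \sqrt{98 \cdot \frac{1}{104} \cdot 106} = - 98 \sqrt{\frac{2597}{26}} = - 98 \frac{7 \sqrt{1378}}{26} = - \frac{343 \sqrt{1378}}{13}$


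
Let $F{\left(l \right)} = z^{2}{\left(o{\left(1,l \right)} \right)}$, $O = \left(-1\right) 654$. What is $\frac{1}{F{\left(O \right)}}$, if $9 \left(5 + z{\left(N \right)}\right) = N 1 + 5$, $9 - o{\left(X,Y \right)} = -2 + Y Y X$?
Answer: $\frac{81}{182965785025} \approx 4.4271 \cdot 10^{-10}$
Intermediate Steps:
$o{\left(X,Y \right)} = 11 - X Y^{2}$ ($o{\left(X,Y \right)} = 9 - \left(-2 + Y Y X\right) = 9 - \left(-2 + Y^{2} X\right) = 9 - \left(-2 + X Y^{2}\right) = 11 - X Y^{2}$)
$z{\left(N \right)} = - \frac{40}{9} + \frac{N}{9}$ ($z{\left(N \right)} = -5 + \frac{N 1 + 5}{9} = -5 + \frac{N + 5}{9} = -5 + \frac{5 + N}{9} = -5 + \left(\frac{5}{9} + \frac{N}{9}\right) = - \frac{40}{9} + \frac{N}{9}$)
$O = -654$
$F{\left(l \right)} = \left(- \frac{29}{9} - \frac{l^{2}}{9}\right)^{2}$ ($F{\left(l \right)} = \left(- \frac{40}{9} + \frac{11 - 1 l^{2}}{9}\right)^{2} = \left(- \frac{40}{9} + \frac{11 - l^{2}}{9}\right)^{2} = \left(- \frac{40}{9} - \left(- \frac{11}{9} + \frac{l^{2}}{9}\right)\right)^{2} = \left(- \frac{29}{9} - \frac{l^{2}}{9}\right)^{2}$)
$\frac{1}{F{\left(O \right)}} = \frac{1}{\frac{1}{81} \left(29 + \left(-654\right)^{2}\right)^{2}} = \frac{1}{\frac{1}{81} \left(29 + 427716\right)^{2}} = \frac{1}{\frac{1}{81} \cdot 427745^{2}} = \frac{1}{\frac{1}{81} \cdot 182965785025} = \frac{1}{\frac{182965785025}{81}} = \frac{81}{182965785025}$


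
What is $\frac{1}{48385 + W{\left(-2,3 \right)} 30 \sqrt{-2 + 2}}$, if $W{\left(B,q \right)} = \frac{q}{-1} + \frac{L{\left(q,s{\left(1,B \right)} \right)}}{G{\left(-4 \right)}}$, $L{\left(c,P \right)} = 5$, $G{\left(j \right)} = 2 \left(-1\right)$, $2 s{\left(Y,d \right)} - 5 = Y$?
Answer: $\frac{1}{48385} \approx 2.0668 \cdot 10^{-5}$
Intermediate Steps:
$s{\left(Y,d \right)} = \frac{5}{2} + \frac{Y}{2}$
$G{\left(j \right)} = -2$
$W{\left(B,q \right)} = - \frac{5}{2} - q$ ($W{\left(B,q \right)} = \frac{q}{-1} + \frac{5}{-2} = q \left(-1\right) + 5 \left(- \frac{1}{2}\right) = - q - \frac{5}{2} = - \frac{5}{2} - q$)
$\frac{1}{48385 + W{\left(-2,3 \right)} 30 \sqrt{-2 + 2}} = \frac{1}{48385 + \left(- \frac{5}{2} - 3\right) 30 \sqrt{-2 + 2}} = \frac{1}{48385 + \left(- \frac{5}{2} - 3\right) 30 \sqrt{0}} = \frac{1}{48385 + \left(- \frac{11}{2}\right) 30 \cdot 0} = \frac{1}{48385 - 0} = \frac{1}{48385 + 0} = \frac{1}{48385}$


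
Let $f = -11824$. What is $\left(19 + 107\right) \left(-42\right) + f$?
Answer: $-17116$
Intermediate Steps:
$\left(19 + 107\right) \left(-42\right) + f = \left(19 + 107\right) \left(-42\right) - 11824 = 126 \left(-42\right) - 11824 = -5292 - 11824 = -17116$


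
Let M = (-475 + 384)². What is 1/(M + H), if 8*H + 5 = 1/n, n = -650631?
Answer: 1301262/10774937333 ≈ 0.00012077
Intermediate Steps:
M = 8281 (M = (-91)² = 8281)
H = -813289/1301262 (H = -5/8 + (⅛)/(-650631) = -5/8 + (⅛)*(-1/650631) = -5/8 - 1/5205048 = -813289/1301262 ≈ -0.62500)
1/(M + H) = 1/(8281 - 813289/1301262) = 1/(10774937333/1301262) = 1301262/10774937333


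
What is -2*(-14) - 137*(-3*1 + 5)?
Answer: -246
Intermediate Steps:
-2*(-14) - 137*(-3*1 + 5) = 28 - 137*(-3 + 5) = 28 - 137*2 = 28 - 274 = -246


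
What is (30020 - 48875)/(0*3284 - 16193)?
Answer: 18855/16193 ≈ 1.1644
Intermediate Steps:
(30020 - 48875)/(0*3284 - 16193) = -18855/(0 - 16193) = -18855/(-16193) = -18855*(-1/16193) = 18855/16193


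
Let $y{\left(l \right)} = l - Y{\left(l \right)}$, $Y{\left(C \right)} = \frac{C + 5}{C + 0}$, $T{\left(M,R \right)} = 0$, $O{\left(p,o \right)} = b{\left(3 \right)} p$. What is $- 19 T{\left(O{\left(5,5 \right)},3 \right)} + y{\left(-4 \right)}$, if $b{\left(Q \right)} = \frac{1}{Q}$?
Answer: $- \frac{15}{4} \approx -3.75$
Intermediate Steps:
$O{\left(p,o \right)} = \frac{p}{3}$
$Y{\left(C \right)} = \frac{5 + C}{C}$
$y{\left(l \right)} = l - \frac{5 + l}{l}$
$- 19 T{\left(O{\left(5,5 \right)},3 \right)} + y{\left(-4 \right)} = \left(-19\right) 0 - \left(5 - \frac{5}{4}\right) = 0 - \frac{15}{4} = - \frac{15}{4}$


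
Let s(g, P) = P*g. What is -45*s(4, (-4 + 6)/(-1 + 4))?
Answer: -120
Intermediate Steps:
-45*s(4, (-4 + 6)/(-1 + 4)) = -45*(-4 + 6)/(-1 + 4)*4 = -45*2/3*4 = -45*2*(⅓)*4 = -30*4 = -45*8/3 = -120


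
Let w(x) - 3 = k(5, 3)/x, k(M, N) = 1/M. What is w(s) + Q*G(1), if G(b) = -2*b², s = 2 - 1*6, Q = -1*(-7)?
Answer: -221/20 ≈ -11.050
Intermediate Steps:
Q = 7
s = -4 (s = 2 - 6 = -4)
w(x) = 3 + 1/(5*x)
w(s) + Q*G(1) = (3 + (⅕)/(-4)) + 7*(-2*1²) = (3 + (⅕)*(-¼)) + 7*(-2*1) = (3 - 1/20) + 7*(-2) = 59/20 - 14 = -221/20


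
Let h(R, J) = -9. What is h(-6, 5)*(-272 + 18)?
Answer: 2286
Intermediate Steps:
h(-6, 5)*(-272 + 18) = -9*(-272 + 18) = -9*(-254) = 2286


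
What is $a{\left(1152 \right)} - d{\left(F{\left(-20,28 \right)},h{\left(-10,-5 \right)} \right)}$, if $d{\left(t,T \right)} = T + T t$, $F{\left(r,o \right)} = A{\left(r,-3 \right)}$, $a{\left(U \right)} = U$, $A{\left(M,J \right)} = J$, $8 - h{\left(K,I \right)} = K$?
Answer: $1188$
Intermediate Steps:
$h{\left(K,I \right)} = 8 - K$
$F{\left(r,o \right)} = -3$
$a{\left(1152 \right)} - d{\left(F{\left(-20,28 \right)},h{\left(-10,-5 \right)} \right)} = 1152 - \left(8 - -10\right) \left(1 - 3\right) = 1152 - \left(8 + 10\right) \left(-2\right) = 1152 - 18 \left(-2\right) = 1152 - -36 = 1152 + 36 = 1188$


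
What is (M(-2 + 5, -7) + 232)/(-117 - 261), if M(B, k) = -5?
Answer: -227/378 ≈ -0.60053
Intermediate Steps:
(M(-2 + 5, -7) + 232)/(-117 - 261) = (-5 + 232)/(-117 - 261) = 227/(-378) = 227*(-1/378) = -227/378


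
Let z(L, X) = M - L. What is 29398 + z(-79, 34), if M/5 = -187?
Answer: 28542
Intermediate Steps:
M = -935 (M = 5*(-187) = -935)
z(L, X) = -935 - L
29398 + z(-79, 34) = 29398 + (-935 - 1*(-79)) = 29398 + (-935 + 79) = 29398 - 856 = 28542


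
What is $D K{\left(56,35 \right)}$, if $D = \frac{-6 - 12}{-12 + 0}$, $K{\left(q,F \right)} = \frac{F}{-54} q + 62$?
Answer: $\frac{347}{9} \approx 38.556$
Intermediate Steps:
$K{\left(q,F \right)} = 62 - \frac{F q}{54}$ ($K{\left(q,F \right)} = F \left(- \frac{1}{54}\right) q + 62 = - \frac{F}{54} q + 62 = - \frac{F q}{54} + 62 = 62 - \frac{F q}{54}$)
$D = \frac{3}{2}$ ($D = - \frac{18}{-12} = \left(-18\right) \left(- \frac{1}{12}\right) = \frac{3}{2} \approx 1.5$)
$D K{\left(56,35 \right)} = \frac{3 \left(62 - \frac{35}{54} \cdot 56\right)}{2} = \frac{3 \left(62 - \frac{980}{27}\right)}{2} = \frac{3}{2} \cdot \frac{694}{27} = \frac{347}{9}$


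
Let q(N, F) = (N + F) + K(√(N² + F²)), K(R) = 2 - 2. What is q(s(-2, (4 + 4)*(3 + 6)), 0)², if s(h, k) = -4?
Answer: 16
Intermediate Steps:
K(R) = 0
q(N, F) = F + N (q(N, F) = (N + F) + 0 = (F + N) + 0 = F + N)
q(s(-2, (4 + 4)*(3 + 6)), 0)² = (0 - 4)² = (-4)² = 16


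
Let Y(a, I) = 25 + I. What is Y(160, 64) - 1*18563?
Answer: -18474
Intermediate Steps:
Y(160, 64) - 1*18563 = (25 + 64) - 1*18563 = 89 - 18563 = -18474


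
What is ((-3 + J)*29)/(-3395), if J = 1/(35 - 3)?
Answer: 551/21728 ≈ 0.025359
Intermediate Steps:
J = 1/32 ≈ 0.031250
((-3 + J)*29)/(-3395) = ((-3 + 1/32)*29)/(-3395) = -95/32*29*(-1/3395) = -2755/32*(-1/3395) = 551/21728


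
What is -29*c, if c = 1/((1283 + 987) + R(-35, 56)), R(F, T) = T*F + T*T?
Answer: -29/3446 ≈ -0.0084155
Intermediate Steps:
R(F, T) = T**2 + F*T (R(F, T) = F*T + T**2 = T**2 + F*T)
c = 1/3446 (c = 1/((1283 + 987) + 56*(-35 + 56)) = 1/(2270 + 56*21) = 1/(2270 + 1176) = 1/3446 ≈ 0.00029019)
-29*c = -29*1/3446 = -29/3446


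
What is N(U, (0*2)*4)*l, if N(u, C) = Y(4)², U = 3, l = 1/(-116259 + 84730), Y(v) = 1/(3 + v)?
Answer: -1/1544921 ≈ -6.4728e-7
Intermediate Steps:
l = -1/31529 (l = 1/(-31529) = -1/31529 ≈ -3.1717e-5)
N(u, C) = 1/49 (N(u, C) = (1/(3 + 4))² = (1/7)² = (⅐)² = 1/49)
N(U, (0*2)*4)*l = (1/49)*(-1/31529) = -1/1544921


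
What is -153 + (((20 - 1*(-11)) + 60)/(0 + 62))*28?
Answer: -3469/31 ≈ -111.90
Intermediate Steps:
-153 + (((20 - 1*(-11)) + 60)/(0 + 62))*28 = -153 + (((20 + 11) + 60)/62)*28 = -153 + ((31 + 60)*(1/62))*28 = -153 + (91*(1/62))*28 = -153 + (91/62)*28 = -153 + 1274/31 = -3469/31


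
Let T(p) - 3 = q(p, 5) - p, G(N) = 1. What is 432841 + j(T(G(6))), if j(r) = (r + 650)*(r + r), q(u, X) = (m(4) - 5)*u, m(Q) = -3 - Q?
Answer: 420041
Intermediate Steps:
q(u, X) = -12*u (q(u, X) = ((-3 - 1*4) - 5)*u = ((-3 - 4) - 5)*u = (-7 - 5)*u = -12*u)
T(p) = 3 - 13*p (T(p) = 3 + (-12*p - p) = 3 - 13*p)
j(r) = 2*r*(650 + r) (j(r) = (650 + r)*(2*r) = 2*r*(650 + r))
432841 + j(T(G(6))) = 432841 + 2*(3 - 13*1)*(650 + (3 - 13*1)) = 432841 + 2*(3 - 13)*(650 + (3 - 13)) = 432841 + 2*(-10)*(650 - 10) = 432841 + 2*(-10)*640 = 432841 - 12800 = 420041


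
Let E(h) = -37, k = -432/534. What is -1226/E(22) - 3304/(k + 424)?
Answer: 4411999/174196 ≈ 25.328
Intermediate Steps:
k = -72/89 (k = -432*1/534 = -72/89 ≈ -0.80899)
-1226/E(22) - 3304/(k + 424) = -1226/(-37) - 3304/(-72/89 + 424) = -1226*(-1/37) - 3304/37664/89 = 1226/37 - 3304*89/37664 = 1226/37 - 36757/4708 = 4411999/174196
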